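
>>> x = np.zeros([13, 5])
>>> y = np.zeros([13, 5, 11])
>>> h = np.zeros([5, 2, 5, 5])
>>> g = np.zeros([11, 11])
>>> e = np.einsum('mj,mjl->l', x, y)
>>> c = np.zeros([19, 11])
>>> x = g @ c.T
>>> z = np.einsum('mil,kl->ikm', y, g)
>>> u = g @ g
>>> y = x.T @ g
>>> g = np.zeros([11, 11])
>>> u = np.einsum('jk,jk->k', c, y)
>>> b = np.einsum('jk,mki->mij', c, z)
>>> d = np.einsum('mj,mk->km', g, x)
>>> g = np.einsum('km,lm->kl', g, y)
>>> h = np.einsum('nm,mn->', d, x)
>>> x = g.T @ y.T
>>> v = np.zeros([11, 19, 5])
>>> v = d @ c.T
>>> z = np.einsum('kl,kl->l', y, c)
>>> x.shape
(19, 19)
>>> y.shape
(19, 11)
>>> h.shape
()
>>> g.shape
(11, 19)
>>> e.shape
(11,)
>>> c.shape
(19, 11)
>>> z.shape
(11,)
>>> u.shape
(11,)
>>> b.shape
(5, 13, 19)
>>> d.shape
(19, 11)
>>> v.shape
(19, 19)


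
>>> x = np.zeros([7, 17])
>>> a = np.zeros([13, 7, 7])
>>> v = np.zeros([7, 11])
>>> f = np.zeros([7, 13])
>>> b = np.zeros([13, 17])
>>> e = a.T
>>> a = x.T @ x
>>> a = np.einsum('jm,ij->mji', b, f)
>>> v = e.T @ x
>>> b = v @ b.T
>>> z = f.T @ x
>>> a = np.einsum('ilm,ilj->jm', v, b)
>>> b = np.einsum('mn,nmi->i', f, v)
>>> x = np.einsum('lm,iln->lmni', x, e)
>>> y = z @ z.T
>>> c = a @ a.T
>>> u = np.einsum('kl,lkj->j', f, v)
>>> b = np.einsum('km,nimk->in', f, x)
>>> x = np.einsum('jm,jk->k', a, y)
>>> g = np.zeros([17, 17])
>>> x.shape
(13,)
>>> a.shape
(13, 17)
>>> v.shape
(13, 7, 17)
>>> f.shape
(7, 13)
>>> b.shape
(17, 7)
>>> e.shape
(7, 7, 13)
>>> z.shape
(13, 17)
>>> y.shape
(13, 13)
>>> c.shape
(13, 13)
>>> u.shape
(17,)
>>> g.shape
(17, 17)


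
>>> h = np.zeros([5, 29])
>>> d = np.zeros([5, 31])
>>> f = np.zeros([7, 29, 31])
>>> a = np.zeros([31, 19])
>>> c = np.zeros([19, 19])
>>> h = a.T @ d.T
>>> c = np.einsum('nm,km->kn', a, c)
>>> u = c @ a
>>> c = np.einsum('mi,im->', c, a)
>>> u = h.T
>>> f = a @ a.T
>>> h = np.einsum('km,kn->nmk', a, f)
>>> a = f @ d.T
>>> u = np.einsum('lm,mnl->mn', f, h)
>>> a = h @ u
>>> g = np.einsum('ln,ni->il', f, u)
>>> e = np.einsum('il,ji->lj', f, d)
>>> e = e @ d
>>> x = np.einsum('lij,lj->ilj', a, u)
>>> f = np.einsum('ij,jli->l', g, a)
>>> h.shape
(31, 19, 31)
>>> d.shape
(5, 31)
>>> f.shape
(19,)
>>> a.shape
(31, 19, 19)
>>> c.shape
()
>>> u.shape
(31, 19)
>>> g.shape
(19, 31)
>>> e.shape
(31, 31)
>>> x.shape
(19, 31, 19)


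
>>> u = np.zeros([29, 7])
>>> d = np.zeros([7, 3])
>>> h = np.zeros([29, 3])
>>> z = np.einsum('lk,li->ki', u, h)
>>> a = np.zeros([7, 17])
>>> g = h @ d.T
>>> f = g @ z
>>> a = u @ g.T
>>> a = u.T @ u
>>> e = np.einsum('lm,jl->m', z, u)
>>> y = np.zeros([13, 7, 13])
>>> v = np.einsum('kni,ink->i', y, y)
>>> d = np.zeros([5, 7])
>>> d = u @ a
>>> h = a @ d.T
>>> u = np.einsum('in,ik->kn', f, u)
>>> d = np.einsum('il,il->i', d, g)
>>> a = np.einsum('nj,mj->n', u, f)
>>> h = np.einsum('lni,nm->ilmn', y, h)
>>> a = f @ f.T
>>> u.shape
(7, 3)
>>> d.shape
(29,)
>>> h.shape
(13, 13, 29, 7)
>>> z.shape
(7, 3)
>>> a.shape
(29, 29)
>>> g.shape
(29, 7)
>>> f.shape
(29, 3)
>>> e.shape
(3,)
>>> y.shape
(13, 7, 13)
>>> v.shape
(13,)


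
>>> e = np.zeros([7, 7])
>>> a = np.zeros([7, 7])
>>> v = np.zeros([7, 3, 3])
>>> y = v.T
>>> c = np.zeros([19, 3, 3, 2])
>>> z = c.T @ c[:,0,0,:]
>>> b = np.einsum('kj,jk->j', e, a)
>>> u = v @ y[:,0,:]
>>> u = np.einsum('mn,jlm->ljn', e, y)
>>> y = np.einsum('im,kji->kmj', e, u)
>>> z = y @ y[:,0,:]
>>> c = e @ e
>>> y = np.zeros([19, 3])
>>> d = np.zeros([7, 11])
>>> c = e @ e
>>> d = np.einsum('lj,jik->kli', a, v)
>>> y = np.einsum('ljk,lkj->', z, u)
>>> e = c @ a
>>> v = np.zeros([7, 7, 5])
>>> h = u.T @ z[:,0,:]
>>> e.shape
(7, 7)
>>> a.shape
(7, 7)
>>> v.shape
(7, 7, 5)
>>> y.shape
()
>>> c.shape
(7, 7)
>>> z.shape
(3, 7, 3)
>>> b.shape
(7,)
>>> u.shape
(3, 3, 7)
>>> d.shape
(3, 7, 3)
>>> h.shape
(7, 3, 3)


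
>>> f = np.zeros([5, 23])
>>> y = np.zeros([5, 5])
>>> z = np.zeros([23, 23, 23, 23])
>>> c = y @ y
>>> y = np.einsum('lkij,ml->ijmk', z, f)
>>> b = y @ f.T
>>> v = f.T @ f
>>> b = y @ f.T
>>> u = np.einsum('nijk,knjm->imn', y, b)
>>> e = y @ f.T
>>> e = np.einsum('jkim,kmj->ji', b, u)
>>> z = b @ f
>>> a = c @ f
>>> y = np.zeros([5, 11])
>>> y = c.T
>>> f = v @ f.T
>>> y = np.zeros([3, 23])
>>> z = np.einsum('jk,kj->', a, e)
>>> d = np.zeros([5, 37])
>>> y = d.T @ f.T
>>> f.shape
(23, 5)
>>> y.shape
(37, 23)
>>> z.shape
()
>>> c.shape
(5, 5)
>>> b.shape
(23, 23, 5, 5)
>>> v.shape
(23, 23)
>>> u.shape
(23, 5, 23)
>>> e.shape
(23, 5)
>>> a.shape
(5, 23)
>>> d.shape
(5, 37)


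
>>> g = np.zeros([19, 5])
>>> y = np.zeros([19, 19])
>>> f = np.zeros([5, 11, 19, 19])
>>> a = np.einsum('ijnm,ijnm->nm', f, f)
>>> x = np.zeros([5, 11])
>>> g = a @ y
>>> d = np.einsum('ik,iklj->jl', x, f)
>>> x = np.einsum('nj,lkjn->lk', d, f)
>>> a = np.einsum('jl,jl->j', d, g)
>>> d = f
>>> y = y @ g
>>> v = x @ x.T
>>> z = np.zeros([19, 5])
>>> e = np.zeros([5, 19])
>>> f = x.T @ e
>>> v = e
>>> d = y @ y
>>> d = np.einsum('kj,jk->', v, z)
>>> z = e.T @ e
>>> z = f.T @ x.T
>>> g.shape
(19, 19)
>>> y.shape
(19, 19)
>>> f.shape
(11, 19)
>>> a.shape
(19,)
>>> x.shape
(5, 11)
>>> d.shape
()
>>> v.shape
(5, 19)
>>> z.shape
(19, 5)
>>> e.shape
(5, 19)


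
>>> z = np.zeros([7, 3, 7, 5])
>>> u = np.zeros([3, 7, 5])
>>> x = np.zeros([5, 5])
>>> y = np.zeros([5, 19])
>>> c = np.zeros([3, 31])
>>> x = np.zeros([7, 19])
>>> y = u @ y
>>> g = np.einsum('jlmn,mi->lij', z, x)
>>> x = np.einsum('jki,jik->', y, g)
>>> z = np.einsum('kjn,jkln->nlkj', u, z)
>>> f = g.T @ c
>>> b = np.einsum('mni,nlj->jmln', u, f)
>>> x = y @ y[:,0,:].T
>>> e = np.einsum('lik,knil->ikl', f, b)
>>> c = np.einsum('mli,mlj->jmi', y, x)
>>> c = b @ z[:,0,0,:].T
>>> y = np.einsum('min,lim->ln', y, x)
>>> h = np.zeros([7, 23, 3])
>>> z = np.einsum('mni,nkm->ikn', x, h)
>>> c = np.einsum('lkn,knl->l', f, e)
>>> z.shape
(3, 23, 7)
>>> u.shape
(3, 7, 5)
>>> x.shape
(3, 7, 3)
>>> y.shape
(3, 19)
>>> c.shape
(7,)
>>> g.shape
(3, 19, 7)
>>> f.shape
(7, 19, 31)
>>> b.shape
(31, 3, 19, 7)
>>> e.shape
(19, 31, 7)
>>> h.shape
(7, 23, 3)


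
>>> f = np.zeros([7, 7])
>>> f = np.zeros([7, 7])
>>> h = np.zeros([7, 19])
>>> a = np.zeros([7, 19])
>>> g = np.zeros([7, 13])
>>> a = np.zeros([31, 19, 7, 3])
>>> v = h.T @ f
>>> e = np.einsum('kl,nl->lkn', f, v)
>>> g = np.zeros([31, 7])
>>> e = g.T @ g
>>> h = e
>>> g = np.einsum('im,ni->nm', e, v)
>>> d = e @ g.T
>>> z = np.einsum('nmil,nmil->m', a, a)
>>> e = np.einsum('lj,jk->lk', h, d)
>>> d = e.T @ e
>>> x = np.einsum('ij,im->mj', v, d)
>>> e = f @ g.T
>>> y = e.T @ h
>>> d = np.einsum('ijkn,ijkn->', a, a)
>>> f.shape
(7, 7)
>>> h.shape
(7, 7)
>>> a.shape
(31, 19, 7, 3)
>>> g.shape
(19, 7)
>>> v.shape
(19, 7)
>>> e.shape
(7, 19)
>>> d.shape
()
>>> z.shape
(19,)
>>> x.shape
(19, 7)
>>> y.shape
(19, 7)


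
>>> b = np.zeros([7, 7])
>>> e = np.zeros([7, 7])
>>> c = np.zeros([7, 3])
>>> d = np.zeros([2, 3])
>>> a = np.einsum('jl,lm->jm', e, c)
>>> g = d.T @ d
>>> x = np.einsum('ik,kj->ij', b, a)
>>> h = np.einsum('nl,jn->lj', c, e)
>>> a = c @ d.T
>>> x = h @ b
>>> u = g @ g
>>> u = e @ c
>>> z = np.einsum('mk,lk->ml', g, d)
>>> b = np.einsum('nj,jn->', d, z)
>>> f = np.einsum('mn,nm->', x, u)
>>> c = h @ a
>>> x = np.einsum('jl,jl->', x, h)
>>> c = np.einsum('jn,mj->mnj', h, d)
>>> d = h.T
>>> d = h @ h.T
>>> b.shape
()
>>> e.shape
(7, 7)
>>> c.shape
(2, 7, 3)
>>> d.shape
(3, 3)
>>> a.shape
(7, 2)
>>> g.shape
(3, 3)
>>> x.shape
()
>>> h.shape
(3, 7)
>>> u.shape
(7, 3)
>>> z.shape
(3, 2)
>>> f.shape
()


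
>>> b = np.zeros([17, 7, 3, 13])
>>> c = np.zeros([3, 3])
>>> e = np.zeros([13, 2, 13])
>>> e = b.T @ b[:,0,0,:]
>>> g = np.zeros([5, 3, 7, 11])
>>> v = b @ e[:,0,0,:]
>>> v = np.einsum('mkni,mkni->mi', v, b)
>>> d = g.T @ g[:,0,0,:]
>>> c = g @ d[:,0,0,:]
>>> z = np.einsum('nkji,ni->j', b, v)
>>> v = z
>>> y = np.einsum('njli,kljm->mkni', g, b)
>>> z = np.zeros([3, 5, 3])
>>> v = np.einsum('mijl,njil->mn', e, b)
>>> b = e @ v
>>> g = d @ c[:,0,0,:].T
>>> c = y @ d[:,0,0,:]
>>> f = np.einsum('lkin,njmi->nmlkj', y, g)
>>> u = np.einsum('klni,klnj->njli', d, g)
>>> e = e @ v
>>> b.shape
(13, 3, 7, 17)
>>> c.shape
(13, 17, 5, 11)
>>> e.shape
(13, 3, 7, 17)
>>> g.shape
(11, 7, 3, 5)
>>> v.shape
(13, 17)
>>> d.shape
(11, 7, 3, 11)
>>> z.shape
(3, 5, 3)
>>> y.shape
(13, 17, 5, 11)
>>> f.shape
(11, 3, 13, 17, 7)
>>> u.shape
(3, 5, 7, 11)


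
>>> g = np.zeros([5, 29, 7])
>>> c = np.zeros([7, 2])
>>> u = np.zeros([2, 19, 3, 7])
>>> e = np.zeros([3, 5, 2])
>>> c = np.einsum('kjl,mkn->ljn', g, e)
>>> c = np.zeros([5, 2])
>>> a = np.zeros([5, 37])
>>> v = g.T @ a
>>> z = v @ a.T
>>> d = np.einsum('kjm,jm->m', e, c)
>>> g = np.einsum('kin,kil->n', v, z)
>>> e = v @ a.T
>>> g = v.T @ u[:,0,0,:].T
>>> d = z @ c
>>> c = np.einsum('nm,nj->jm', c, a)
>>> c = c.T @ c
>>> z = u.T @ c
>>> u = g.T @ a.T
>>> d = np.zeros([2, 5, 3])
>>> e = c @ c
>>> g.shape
(37, 29, 2)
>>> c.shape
(2, 2)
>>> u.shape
(2, 29, 5)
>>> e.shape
(2, 2)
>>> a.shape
(5, 37)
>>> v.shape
(7, 29, 37)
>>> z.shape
(7, 3, 19, 2)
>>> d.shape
(2, 5, 3)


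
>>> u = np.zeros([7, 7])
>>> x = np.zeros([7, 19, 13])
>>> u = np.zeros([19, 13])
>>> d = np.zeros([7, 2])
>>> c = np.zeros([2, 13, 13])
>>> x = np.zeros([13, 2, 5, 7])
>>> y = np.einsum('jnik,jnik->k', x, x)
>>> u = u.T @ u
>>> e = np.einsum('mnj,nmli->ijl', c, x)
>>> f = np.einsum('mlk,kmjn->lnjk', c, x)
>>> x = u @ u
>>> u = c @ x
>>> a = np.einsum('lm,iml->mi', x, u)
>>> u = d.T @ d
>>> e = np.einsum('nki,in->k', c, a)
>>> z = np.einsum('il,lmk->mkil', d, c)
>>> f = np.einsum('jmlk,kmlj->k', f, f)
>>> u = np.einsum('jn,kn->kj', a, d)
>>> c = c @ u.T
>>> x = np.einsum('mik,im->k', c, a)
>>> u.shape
(7, 13)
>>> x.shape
(7,)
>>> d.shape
(7, 2)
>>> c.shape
(2, 13, 7)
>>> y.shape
(7,)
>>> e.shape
(13,)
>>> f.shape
(13,)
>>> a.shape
(13, 2)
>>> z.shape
(13, 13, 7, 2)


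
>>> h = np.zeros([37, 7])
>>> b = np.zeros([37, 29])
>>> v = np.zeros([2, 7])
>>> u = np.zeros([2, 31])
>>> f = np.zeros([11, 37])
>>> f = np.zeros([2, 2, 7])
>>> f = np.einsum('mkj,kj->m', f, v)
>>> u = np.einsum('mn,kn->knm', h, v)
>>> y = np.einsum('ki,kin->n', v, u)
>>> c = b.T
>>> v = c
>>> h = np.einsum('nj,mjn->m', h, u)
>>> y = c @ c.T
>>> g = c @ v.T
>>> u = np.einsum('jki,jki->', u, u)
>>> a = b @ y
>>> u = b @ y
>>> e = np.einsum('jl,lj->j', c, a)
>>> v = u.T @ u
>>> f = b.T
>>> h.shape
(2,)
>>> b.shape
(37, 29)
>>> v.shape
(29, 29)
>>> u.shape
(37, 29)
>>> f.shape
(29, 37)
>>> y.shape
(29, 29)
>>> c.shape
(29, 37)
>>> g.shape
(29, 29)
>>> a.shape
(37, 29)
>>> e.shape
(29,)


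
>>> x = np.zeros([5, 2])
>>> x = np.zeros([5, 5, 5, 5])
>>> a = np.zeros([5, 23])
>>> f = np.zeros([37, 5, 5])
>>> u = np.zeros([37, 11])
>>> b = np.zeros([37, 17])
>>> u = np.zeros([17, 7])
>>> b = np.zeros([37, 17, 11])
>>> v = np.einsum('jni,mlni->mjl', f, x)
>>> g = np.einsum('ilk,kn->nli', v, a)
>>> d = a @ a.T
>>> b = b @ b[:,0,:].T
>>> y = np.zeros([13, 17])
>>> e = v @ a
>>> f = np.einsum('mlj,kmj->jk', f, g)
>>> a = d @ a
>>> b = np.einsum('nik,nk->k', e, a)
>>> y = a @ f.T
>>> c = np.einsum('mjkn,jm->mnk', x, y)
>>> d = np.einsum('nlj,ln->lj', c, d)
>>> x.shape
(5, 5, 5, 5)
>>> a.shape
(5, 23)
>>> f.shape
(5, 23)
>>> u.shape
(17, 7)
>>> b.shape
(23,)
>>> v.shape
(5, 37, 5)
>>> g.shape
(23, 37, 5)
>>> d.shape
(5, 5)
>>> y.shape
(5, 5)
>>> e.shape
(5, 37, 23)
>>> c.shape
(5, 5, 5)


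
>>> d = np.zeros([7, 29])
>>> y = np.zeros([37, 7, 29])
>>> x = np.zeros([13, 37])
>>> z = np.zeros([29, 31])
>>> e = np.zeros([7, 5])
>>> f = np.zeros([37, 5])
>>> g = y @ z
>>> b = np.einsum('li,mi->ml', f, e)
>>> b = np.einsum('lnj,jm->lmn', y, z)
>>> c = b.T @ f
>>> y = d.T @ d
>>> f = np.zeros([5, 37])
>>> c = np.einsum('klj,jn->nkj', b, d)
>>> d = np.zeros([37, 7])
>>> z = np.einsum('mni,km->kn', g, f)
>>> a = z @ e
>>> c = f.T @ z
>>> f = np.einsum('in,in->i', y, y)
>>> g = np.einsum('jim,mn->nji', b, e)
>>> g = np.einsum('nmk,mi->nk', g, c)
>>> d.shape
(37, 7)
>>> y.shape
(29, 29)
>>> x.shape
(13, 37)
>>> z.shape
(5, 7)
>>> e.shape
(7, 5)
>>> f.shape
(29,)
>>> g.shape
(5, 31)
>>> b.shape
(37, 31, 7)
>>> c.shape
(37, 7)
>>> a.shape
(5, 5)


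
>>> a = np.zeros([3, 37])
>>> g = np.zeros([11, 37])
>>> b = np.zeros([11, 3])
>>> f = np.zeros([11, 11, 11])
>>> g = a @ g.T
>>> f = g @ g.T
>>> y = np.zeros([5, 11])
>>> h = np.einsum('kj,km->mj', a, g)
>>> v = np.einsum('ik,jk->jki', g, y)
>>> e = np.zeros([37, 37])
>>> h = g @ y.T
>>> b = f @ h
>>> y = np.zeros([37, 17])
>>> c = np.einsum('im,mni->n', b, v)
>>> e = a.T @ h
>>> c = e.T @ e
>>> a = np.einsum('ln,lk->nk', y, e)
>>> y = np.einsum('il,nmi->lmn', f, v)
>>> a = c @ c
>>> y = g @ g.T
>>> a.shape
(5, 5)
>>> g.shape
(3, 11)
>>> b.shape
(3, 5)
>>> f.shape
(3, 3)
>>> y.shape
(3, 3)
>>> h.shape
(3, 5)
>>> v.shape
(5, 11, 3)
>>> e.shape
(37, 5)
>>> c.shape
(5, 5)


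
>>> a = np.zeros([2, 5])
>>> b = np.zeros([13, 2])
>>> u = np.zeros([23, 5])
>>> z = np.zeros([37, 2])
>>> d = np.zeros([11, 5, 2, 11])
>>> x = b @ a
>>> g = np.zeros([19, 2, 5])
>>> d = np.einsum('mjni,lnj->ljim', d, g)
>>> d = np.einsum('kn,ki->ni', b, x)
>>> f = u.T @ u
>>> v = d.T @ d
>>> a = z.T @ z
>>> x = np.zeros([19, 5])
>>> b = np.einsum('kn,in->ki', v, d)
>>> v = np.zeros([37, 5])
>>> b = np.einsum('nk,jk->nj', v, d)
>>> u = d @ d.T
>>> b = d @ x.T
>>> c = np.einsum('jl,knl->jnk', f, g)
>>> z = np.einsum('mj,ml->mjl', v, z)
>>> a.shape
(2, 2)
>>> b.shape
(2, 19)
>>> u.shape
(2, 2)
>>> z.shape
(37, 5, 2)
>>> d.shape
(2, 5)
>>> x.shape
(19, 5)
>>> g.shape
(19, 2, 5)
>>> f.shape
(5, 5)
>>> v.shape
(37, 5)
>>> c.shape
(5, 2, 19)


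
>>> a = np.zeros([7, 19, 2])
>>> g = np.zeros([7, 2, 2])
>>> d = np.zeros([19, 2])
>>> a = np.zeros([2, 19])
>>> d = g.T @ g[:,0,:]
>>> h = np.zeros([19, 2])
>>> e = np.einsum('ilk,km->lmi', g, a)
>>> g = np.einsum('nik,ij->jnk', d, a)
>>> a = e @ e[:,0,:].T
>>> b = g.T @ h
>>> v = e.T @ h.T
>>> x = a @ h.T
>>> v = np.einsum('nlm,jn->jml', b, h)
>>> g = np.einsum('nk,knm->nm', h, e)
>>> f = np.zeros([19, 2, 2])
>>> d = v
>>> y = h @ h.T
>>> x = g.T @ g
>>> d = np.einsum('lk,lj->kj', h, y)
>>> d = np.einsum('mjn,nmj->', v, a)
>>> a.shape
(2, 19, 2)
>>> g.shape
(19, 7)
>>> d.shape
()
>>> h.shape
(19, 2)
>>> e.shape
(2, 19, 7)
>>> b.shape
(2, 2, 2)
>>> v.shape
(19, 2, 2)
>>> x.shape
(7, 7)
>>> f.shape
(19, 2, 2)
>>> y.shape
(19, 19)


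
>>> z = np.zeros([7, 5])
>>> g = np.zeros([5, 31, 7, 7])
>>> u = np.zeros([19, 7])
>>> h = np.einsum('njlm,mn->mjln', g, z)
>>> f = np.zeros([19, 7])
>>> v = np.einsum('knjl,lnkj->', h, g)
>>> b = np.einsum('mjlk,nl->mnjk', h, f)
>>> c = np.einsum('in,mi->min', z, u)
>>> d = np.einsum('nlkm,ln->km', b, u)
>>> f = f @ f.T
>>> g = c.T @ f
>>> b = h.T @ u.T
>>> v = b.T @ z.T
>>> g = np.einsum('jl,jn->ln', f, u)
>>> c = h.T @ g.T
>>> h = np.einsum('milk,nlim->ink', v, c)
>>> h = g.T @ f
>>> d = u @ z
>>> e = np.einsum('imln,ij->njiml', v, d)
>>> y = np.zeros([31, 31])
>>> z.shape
(7, 5)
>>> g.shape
(19, 7)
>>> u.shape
(19, 7)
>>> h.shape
(7, 19)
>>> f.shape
(19, 19)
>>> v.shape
(19, 31, 7, 7)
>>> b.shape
(5, 7, 31, 19)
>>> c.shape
(5, 7, 31, 19)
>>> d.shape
(19, 5)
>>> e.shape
(7, 5, 19, 31, 7)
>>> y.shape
(31, 31)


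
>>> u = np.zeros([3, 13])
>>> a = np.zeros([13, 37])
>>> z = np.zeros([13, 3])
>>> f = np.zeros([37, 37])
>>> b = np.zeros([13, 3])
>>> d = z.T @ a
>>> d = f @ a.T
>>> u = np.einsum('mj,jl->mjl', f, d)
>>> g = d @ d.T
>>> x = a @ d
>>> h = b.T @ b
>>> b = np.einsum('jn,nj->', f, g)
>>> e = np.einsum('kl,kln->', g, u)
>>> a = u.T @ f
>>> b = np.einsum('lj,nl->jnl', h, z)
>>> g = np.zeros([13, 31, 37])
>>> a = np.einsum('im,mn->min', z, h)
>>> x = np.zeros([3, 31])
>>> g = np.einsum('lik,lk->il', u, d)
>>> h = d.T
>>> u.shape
(37, 37, 13)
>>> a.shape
(3, 13, 3)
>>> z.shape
(13, 3)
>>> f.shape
(37, 37)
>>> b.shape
(3, 13, 3)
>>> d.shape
(37, 13)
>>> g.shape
(37, 37)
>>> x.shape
(3, 31)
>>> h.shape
(13, 37)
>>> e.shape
()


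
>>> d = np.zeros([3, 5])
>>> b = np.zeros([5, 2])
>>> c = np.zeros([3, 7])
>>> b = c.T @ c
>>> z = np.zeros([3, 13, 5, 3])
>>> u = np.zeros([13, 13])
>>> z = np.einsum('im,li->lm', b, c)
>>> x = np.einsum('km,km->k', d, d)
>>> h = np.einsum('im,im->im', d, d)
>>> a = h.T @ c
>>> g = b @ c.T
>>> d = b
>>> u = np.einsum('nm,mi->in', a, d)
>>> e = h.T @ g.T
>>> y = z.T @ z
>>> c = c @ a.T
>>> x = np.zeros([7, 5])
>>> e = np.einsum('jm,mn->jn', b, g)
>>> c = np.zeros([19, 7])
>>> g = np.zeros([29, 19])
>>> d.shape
(7, 7)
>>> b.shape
(7, 7)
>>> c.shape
(19, 7)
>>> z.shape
(3, 7)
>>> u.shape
(7, 5)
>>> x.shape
(7, 5)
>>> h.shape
(3, 5)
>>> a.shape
(5, 7)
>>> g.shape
(29, 19)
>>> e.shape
(7, 3)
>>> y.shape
(7, 7)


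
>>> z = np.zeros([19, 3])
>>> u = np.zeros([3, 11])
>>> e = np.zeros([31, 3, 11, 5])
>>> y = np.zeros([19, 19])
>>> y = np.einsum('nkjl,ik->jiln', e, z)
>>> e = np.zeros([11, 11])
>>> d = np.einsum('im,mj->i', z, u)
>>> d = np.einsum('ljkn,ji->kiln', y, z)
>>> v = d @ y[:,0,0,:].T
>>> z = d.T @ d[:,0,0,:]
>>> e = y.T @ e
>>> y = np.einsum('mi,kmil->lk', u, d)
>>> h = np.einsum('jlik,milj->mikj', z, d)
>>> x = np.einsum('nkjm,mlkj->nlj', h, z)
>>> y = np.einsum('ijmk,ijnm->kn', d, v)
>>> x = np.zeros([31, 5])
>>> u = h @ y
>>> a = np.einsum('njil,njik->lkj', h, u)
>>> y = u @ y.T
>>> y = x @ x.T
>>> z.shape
(31, 11, 3, 31)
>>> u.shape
(5, 3, 31, 11)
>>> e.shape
(31, 5, 19, 11)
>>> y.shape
(31, 31)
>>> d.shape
(5, 3, 11, 31)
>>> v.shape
(5, 3, 11, 11)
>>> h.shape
(5, 3, 31, 31)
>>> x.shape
(31, 5)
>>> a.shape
(31, 11, 3)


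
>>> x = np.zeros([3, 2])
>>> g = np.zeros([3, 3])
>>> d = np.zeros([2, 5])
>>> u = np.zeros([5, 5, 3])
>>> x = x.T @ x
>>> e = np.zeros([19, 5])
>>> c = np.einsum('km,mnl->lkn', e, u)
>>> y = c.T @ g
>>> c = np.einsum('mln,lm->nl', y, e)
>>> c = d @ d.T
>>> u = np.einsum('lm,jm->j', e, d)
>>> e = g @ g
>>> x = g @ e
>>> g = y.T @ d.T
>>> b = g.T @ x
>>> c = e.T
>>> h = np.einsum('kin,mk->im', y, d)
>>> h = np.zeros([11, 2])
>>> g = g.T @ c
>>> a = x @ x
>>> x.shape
(3, 3)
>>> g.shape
(2, 19, 3)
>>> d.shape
(2, 5)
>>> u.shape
(2,)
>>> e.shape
(3, 3)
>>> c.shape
(3, 3)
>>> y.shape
(5, 19, 3)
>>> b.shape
(2, 19, 3)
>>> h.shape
(11, 2)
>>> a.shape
(3, 3)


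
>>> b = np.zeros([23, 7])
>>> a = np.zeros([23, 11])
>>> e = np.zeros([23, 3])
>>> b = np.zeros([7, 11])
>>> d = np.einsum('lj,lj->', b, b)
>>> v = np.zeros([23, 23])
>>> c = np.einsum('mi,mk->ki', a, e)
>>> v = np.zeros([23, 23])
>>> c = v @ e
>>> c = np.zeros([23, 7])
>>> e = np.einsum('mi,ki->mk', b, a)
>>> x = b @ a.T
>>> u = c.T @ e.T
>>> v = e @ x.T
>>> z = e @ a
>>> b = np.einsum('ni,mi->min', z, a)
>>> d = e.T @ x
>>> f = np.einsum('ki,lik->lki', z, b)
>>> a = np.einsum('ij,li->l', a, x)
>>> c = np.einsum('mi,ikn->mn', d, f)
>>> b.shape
(23, 11, 7)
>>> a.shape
(7,)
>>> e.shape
(7, 23)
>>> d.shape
(23, 23)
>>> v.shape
(7, 7)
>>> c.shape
(23, 11)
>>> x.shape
(7, 23)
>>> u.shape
(7, 7)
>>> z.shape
(7, 11)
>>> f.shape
(23, 7, 11)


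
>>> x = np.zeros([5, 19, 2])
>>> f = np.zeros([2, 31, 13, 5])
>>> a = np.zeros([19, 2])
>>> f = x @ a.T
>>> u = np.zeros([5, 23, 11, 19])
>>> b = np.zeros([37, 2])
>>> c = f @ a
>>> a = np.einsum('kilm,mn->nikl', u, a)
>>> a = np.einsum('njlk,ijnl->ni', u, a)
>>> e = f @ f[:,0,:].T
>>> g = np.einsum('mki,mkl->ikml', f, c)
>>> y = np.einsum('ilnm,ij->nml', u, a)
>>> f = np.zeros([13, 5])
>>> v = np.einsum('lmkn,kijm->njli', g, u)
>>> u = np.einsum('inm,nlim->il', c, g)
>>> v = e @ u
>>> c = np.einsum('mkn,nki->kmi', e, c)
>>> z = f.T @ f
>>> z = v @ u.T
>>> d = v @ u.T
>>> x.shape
(5, 19, 2)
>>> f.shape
(13, 5)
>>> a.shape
(5, 2)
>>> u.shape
(5, 19)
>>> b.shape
(37, 2)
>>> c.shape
(19, 5, 2)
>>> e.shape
(5, 19, 5)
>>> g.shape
(19, 19, 5, 2)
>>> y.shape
(11, 19, 23)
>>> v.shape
(5, 19, 19)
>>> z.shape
(5, 19, 5)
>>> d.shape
(5, 19, 5)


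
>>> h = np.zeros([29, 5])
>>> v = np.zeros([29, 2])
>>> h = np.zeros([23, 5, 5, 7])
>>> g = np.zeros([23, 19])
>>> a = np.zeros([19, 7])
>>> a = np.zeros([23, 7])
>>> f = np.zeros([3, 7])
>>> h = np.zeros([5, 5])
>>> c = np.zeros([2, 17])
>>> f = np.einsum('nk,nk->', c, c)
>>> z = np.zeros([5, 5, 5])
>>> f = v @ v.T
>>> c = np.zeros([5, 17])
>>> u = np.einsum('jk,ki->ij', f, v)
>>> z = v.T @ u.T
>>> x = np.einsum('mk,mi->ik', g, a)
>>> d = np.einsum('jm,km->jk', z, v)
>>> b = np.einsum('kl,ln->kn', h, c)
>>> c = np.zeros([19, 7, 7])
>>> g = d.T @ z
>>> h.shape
(5, 5)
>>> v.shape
(29, 2)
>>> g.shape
(29, 2)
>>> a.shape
(23, 7)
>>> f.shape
(29, 29)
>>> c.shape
(19, 7, 7)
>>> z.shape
(2, 2)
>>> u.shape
(2, 29)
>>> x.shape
(7, 19)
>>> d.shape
(2, 29)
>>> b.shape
(5, 17)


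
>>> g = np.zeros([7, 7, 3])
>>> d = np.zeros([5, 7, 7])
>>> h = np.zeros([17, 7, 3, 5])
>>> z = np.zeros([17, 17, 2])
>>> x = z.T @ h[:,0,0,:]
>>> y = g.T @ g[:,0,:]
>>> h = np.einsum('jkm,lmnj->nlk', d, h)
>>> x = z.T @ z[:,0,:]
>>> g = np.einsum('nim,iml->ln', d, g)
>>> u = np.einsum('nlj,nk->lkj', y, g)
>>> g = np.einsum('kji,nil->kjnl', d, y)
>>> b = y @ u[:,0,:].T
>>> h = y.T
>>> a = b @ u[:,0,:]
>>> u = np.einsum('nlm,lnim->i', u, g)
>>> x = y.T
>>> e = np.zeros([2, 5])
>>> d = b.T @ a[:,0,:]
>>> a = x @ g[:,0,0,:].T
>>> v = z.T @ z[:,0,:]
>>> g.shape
(5, 7, 3, 3)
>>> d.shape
(7, 7, 3)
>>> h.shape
(3, 7, 3)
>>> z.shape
(17, 17, 2)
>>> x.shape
(3, 7, 3)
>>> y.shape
(3, 7, 3)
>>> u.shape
(3,)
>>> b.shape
(3, 7, 7)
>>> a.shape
(3, 7, 5)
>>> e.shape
(2, 5)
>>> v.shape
(2, 17, 2)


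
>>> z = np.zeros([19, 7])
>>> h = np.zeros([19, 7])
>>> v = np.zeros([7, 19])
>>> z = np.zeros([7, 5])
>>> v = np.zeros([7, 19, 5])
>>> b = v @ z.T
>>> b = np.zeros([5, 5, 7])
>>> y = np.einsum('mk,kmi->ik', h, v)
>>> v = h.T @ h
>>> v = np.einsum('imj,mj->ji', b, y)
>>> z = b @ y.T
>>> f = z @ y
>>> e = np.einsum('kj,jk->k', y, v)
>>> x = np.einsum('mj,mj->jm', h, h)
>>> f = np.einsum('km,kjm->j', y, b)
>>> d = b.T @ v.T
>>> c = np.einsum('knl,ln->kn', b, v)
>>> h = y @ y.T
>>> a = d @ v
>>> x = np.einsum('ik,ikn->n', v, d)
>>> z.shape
(5, 5, 5)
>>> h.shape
(5, 5)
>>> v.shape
(7, 5)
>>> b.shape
(5, 5, 7)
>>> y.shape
(5, 7)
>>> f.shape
(5,)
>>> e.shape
(5,)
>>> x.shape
(7,)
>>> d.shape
(7, 5, 7)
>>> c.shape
(5, 5)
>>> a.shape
(7, 5, 5)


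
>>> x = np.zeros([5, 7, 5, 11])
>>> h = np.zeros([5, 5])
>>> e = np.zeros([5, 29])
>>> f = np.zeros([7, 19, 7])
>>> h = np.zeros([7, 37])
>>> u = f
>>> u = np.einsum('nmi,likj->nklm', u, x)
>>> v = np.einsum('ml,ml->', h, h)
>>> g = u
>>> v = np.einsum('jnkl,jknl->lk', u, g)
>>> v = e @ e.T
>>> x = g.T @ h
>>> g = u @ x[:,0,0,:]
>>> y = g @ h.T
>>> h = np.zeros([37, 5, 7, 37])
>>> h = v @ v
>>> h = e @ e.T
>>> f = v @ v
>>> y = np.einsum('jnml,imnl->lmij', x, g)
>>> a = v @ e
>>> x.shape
(19, 5, 5, 37)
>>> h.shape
(5, 5)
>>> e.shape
(5, 29)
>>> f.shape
(5, 5)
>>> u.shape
(7, 5, 5, 19)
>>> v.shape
(5, 5)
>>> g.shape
(7, 5, 5, 37)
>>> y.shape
(37, 5, 7, 19)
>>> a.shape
(5, 29)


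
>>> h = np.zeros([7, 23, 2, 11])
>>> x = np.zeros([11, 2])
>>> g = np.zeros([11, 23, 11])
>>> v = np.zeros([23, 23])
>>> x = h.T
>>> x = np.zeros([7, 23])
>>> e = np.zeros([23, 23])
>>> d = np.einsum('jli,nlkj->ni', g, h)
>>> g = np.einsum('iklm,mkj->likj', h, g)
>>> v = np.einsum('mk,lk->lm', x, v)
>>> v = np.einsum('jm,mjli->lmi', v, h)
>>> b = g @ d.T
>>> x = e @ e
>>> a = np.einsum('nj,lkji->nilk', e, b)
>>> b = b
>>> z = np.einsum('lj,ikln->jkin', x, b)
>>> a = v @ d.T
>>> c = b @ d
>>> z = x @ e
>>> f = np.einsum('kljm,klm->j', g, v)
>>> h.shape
(7, 23, 2, 11)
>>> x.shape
(23, 23)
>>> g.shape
(2, 7, 23, 11)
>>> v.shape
(2, 7, 11)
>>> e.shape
(23, 23)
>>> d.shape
(7, 11)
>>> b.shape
(2, 7, 23, 7)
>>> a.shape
(2, 7, 7)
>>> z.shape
(23, 23)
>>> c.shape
(2, 7, 23, 11)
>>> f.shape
(23,)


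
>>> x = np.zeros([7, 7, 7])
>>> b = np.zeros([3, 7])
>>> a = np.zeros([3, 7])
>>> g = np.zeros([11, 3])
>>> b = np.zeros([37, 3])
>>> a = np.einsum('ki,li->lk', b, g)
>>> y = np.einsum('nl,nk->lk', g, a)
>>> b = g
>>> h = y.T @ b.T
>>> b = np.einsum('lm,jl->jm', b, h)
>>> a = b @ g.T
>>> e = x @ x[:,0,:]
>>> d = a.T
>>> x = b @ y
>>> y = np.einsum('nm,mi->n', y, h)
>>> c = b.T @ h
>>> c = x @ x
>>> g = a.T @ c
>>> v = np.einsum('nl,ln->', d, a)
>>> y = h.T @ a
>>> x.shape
(37, 37)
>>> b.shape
(37, 3)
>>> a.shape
(37, 11)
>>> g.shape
(11, 37)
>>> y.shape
(11, 11)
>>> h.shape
(37, 11)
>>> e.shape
(7, 7, 7)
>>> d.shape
(11, 37)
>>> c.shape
(37, 37)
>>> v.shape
()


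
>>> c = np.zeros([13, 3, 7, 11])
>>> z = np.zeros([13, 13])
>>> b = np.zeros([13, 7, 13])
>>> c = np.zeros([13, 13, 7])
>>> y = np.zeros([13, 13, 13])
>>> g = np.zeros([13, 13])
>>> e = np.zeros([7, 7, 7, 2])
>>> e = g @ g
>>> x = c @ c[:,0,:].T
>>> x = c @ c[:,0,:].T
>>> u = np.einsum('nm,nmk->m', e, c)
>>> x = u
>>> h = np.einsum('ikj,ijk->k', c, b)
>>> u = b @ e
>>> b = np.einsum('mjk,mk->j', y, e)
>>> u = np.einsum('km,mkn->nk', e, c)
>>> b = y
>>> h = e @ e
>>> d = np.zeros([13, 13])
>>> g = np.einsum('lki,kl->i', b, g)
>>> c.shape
(13, 13, 7)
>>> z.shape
(13, 13)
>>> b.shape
(13, 13, 13)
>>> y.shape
(13, 13, 13)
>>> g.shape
(13,)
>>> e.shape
(13, 13)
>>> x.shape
(13,)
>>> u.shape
(7, 13)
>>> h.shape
(13, 13)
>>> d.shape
(13, 13)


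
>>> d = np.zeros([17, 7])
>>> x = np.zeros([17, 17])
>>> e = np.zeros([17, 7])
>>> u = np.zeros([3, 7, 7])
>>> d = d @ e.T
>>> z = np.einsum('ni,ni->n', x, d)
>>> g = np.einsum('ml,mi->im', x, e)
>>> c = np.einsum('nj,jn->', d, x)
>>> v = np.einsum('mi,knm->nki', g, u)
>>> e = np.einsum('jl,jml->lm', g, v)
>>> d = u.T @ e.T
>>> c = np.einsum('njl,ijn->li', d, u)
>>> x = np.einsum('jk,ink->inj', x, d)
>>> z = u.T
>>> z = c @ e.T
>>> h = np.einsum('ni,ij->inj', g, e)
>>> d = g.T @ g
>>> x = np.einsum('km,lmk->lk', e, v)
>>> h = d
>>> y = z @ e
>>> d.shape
(17, 17)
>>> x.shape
(7, 17)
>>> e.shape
(17, 3)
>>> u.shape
(3, 7, 7)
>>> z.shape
(17, 17)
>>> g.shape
(7, 17)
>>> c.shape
(17, 3)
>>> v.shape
(7, 3, 17)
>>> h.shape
(17, 17)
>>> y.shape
(17, 3)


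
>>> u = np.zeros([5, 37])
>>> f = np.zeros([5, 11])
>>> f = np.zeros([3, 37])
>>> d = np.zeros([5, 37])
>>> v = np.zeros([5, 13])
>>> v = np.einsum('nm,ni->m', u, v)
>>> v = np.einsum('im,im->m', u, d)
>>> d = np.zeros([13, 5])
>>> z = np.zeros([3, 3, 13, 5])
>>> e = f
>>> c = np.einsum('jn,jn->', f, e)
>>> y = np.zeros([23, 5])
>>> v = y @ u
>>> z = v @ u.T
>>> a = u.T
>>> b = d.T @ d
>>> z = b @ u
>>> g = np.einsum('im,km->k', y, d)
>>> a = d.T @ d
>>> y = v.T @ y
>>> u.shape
(5, 37)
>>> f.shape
(3, 37)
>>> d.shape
(13, 5)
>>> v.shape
(23, 37)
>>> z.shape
(5, 37)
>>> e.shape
(3, 37)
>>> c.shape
()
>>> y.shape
(37, 5)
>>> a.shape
(5, 5)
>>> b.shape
(5, 5)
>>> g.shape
(13,)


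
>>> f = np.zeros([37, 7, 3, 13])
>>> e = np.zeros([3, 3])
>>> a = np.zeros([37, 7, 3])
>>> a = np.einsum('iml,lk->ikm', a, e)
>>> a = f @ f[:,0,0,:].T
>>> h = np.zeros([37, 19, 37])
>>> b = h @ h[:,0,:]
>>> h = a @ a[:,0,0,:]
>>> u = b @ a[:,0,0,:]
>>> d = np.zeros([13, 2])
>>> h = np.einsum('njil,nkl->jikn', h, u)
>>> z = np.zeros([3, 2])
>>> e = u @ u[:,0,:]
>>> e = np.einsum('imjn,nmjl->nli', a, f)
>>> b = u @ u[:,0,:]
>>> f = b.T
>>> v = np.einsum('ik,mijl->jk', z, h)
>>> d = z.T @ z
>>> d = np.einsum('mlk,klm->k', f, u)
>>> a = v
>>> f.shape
(37, 19, 37)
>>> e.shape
(37, 13, 37)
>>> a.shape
(19, 2)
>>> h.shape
(7, 3, 19, 37)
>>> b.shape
(37, 19, 37)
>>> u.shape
(37, 19, 37)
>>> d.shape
(37,)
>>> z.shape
(3, 2)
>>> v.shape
(19, 2)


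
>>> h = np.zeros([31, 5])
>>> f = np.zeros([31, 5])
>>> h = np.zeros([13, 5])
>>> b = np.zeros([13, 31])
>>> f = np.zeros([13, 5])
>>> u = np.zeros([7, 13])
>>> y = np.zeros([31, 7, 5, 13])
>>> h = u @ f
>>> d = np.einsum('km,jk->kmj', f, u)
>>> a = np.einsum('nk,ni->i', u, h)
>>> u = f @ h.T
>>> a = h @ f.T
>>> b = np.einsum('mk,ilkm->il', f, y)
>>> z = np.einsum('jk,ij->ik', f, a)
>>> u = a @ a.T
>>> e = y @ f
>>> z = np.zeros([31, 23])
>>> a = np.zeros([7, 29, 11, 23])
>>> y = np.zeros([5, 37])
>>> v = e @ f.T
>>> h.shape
(7, 5)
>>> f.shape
(13, 5)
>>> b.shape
(31, 7)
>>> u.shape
(7, 7)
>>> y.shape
(5, 37)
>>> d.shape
(13, 5, 7)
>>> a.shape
(7, 29, 11, 23)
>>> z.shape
(31, 23)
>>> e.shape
(31, 7, 5, 5)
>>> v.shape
(31, 7, 5, 13)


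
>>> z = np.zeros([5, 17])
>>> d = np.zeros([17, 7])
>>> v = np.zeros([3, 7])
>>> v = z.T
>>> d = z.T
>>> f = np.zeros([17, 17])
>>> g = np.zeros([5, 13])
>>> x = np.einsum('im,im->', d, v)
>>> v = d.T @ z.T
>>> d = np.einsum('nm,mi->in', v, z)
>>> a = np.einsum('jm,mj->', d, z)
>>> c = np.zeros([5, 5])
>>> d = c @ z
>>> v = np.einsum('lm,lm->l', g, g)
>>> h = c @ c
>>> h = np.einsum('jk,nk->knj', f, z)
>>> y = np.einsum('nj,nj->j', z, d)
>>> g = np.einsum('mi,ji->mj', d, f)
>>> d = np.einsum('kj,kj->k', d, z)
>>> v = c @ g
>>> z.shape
(5, 17)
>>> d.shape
(5,)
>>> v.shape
(5, 17)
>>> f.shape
(17, 17)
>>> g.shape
(5, 17)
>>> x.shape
()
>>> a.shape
()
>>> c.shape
(5, 5)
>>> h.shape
(17, 5, 17)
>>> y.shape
(17,)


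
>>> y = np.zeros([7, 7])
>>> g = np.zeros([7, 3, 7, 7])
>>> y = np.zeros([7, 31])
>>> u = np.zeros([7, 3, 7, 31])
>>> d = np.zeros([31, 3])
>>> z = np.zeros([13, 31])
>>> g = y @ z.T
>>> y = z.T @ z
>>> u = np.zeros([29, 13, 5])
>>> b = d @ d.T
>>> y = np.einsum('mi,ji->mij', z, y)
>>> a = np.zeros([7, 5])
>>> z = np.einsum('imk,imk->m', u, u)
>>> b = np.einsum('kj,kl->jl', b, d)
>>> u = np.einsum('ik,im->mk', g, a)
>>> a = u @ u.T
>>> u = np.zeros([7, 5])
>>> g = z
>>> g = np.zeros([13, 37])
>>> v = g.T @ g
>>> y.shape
(13, 31, 31)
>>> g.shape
(13, 37)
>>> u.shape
(7, 5)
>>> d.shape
(31, 3)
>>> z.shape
(13,)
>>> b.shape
(31, 3)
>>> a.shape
(5, 5)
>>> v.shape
(37, 37)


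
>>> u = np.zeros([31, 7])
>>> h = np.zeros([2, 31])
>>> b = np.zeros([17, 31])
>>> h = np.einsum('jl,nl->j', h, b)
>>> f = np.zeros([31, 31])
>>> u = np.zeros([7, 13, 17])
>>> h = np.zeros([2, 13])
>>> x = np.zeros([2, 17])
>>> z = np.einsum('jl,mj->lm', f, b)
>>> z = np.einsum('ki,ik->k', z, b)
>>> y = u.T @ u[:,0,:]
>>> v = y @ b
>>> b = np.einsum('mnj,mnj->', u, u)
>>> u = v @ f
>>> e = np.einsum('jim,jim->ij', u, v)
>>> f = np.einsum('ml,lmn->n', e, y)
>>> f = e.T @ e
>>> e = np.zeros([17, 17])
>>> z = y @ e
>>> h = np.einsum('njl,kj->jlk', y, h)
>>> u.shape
(17, 13, 31)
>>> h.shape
(13, 17, 2)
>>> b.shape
()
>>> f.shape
(17, 17)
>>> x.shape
(2, 17)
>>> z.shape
(17, 13, 17)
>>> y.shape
(17, 13, 17)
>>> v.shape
(17, 13, 31)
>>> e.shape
(17, 17)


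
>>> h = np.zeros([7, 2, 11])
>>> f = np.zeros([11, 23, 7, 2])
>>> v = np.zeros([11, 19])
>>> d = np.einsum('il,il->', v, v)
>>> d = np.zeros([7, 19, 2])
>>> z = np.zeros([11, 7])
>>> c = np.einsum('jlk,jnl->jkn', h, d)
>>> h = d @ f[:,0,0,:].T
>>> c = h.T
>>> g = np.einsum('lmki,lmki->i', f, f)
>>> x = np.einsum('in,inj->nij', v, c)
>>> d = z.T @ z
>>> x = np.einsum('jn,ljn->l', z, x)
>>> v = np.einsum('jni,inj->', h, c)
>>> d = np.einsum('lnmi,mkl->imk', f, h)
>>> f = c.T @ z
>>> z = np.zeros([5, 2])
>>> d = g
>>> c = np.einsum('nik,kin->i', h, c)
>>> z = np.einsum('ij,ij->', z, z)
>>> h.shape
(7, 19, 11)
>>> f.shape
(7, 19, 7)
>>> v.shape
()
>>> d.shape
(2,)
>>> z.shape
()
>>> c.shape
(19,)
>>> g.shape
(2,)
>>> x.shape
(19,)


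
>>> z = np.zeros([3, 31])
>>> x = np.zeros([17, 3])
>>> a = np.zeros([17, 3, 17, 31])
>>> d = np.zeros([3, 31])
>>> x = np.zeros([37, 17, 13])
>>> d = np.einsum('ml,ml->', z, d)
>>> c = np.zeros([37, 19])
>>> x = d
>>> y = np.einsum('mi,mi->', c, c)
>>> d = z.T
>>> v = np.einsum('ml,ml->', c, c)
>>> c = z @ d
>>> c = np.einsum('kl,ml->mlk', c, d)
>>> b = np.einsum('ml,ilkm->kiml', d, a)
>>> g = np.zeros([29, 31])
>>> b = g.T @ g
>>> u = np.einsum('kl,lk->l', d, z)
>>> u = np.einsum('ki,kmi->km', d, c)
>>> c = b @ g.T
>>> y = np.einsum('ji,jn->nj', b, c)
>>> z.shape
(3, 31)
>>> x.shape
()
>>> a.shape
(17, 3, 17, 31)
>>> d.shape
(31, 3)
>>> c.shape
(31, 29)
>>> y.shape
(29, 31)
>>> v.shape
()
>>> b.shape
(31, 31)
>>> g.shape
(29, 31)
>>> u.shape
(31, 3)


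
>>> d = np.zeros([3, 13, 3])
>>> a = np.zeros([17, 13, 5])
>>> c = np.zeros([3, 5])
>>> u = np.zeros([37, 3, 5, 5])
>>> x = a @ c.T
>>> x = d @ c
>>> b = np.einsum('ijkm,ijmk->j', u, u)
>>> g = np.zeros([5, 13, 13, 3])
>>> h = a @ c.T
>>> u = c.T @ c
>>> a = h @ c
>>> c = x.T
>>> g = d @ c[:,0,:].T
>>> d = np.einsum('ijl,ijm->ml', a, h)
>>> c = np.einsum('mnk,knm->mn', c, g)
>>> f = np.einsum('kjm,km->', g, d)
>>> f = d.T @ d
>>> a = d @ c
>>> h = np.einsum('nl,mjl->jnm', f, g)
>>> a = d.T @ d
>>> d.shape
(3, 5)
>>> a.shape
(5, 5)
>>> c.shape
(5, 13)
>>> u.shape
(5, 5)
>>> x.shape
(3, 13, 5)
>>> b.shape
(3,)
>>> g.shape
(3, 13, 5)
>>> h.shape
(13, 5, 3)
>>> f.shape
(5, 5)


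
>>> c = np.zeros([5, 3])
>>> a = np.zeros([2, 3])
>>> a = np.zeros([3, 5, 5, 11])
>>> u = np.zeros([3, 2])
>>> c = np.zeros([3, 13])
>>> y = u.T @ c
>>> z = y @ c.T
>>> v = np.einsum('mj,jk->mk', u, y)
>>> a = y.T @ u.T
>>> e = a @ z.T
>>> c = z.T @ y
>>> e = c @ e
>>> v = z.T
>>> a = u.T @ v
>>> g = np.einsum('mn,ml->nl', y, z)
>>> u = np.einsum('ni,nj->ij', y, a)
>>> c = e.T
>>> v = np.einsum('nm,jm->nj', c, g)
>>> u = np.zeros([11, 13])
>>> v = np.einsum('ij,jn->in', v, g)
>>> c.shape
(2, 3)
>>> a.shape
(2, 2)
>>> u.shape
(11, 13)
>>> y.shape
(2, 13)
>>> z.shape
(2, 3)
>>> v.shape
(2, 3)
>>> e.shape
(3, 2)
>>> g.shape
(13, 3)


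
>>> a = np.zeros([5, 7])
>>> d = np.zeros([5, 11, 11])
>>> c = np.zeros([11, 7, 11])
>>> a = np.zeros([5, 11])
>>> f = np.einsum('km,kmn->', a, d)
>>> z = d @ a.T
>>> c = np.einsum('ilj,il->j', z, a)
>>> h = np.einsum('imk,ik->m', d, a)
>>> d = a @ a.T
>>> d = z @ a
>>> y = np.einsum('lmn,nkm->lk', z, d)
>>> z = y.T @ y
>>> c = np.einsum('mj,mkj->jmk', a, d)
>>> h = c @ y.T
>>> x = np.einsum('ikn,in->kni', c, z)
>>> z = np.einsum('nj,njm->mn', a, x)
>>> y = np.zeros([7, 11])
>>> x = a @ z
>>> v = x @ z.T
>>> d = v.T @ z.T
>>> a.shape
(5, 11)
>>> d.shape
(11, 11)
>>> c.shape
(11, 5, 11)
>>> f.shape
()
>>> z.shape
(11, 5)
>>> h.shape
(11, 5, 5)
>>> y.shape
(7, 11)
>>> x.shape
(5, 5)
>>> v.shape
(5, 11)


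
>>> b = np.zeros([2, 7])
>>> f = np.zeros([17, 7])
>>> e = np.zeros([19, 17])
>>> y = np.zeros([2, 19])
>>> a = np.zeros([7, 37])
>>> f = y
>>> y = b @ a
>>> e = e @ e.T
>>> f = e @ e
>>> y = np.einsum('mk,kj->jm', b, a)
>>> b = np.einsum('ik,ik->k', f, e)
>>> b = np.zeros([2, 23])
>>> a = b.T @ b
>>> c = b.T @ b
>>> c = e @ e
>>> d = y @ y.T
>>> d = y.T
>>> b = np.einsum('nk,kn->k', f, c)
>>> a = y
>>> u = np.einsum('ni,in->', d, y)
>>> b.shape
(19,)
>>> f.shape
(19, 19)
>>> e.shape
(19, 19)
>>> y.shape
(37, 2)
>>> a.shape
(37, 2)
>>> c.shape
(19, 19)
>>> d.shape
(2, 37)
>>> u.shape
()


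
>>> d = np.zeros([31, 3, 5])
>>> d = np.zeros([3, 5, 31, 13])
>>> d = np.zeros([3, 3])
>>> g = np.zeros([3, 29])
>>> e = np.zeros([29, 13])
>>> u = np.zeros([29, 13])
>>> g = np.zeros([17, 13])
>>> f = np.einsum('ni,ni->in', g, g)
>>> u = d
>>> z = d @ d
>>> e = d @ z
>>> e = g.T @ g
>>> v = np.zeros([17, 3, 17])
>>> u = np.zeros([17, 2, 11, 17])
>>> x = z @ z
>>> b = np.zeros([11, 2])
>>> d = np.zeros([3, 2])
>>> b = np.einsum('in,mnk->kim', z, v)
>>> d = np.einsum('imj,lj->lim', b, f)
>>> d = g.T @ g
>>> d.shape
(13, 13)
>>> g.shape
(17, 13)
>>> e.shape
(13, 13)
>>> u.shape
(17, 2, 11, 17)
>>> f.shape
(13, 17)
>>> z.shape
(3, 3)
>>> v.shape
(17, 3, 17)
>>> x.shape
(3, 3)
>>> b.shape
(17, 3, 17)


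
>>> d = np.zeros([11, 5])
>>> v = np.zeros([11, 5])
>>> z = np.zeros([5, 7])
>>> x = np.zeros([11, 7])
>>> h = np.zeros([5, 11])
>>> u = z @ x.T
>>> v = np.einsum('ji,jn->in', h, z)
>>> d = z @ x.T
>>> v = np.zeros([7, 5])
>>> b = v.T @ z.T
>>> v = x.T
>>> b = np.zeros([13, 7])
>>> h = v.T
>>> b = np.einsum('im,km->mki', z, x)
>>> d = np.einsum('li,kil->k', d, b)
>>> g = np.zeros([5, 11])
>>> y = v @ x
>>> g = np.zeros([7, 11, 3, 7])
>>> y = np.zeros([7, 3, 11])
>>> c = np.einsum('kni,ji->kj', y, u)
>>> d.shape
(7,)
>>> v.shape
(7, 11)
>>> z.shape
(5, 7)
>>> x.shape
(11, 7)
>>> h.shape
(11, 7)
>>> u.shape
(5, 11)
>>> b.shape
(7, 11, 5)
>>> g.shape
(7, 11, 3, 7)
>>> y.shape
(7, 3, 11)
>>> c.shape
(7, 5)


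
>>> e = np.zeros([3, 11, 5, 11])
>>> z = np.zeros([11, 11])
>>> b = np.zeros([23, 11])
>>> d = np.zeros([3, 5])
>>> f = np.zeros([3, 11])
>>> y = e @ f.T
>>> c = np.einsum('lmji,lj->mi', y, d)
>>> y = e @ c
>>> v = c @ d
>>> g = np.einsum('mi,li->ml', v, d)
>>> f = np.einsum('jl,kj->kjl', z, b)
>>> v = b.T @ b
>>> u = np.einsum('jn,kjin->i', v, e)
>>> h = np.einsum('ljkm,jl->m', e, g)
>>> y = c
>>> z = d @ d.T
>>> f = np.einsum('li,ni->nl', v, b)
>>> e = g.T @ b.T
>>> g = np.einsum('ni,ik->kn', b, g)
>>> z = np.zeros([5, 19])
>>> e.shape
(3, 23)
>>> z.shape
(5, 19)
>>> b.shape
(23, 11)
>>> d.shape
(3, 5)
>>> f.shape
(23, 11)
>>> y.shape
(11, 3)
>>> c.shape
(11, 3)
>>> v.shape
(11, 11)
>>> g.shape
(3, 23)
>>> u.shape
(5,)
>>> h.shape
(11,)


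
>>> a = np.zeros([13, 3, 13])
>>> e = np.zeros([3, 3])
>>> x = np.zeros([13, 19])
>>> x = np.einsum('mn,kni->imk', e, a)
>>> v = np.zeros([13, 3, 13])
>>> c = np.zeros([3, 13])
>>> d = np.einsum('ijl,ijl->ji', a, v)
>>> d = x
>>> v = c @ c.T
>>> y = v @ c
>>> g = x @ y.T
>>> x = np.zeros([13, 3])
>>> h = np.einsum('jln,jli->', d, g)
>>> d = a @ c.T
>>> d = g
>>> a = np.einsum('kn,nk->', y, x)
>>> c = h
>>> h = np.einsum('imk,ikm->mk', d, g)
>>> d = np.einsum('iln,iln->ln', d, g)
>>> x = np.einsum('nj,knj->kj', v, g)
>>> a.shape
()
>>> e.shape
(3, 3)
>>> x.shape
(13, 3)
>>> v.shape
(3, 3)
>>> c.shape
()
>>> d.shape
(3, 3)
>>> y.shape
(3, 13)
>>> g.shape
(13, 3, 3)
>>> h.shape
(3, 3)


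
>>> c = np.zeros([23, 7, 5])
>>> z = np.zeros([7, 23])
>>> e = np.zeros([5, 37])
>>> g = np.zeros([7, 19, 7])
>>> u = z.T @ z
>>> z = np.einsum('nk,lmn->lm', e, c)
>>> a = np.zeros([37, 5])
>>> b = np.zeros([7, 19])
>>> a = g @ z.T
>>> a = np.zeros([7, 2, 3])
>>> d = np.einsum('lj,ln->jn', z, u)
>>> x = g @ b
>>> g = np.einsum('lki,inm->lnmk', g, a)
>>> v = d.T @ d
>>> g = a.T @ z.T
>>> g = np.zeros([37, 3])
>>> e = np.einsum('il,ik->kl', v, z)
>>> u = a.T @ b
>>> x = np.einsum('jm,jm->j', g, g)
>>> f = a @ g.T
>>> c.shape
(23, 7, 5)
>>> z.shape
(23, 7)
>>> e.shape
(7, 23)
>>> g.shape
(37, 3)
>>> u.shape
(3, 2, 19)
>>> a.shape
(7, 2, 3)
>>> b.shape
(7, 19)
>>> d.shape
(7, 23)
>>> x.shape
(37,)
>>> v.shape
(23, 23)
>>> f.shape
(7, 2, 37)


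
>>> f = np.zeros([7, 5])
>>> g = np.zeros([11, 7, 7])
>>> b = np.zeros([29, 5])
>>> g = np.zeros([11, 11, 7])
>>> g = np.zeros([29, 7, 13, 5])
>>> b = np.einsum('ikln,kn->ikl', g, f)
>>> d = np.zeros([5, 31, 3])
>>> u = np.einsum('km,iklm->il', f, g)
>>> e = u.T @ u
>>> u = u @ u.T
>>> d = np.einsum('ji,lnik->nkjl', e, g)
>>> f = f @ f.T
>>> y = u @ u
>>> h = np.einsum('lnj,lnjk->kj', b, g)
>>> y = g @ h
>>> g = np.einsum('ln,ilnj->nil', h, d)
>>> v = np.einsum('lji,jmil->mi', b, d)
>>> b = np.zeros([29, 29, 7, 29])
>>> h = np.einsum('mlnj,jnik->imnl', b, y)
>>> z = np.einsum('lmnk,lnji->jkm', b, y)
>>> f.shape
(7, 7)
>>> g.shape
(13, 7, 5)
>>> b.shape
(29, 29, 7, 29)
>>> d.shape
(7, 5, 13, 29)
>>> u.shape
(29, 29)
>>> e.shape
(13, 13)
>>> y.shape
(29, 7, 13, 13)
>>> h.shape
(13, 29, 7, 29)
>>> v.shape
(5, 13)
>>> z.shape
(13, 29, 29)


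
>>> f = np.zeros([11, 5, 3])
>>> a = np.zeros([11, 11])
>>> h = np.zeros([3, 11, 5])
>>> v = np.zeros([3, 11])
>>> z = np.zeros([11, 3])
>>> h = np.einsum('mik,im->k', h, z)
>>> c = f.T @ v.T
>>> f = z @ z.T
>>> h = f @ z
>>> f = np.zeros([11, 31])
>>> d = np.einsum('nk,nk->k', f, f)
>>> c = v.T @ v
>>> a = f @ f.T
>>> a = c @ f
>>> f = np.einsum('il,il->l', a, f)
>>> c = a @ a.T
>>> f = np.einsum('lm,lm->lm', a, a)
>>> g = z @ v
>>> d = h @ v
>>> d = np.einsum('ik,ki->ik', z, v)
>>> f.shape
(11, 31)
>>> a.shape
(11, 31)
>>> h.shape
(11, 3)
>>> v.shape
(3, 11)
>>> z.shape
(11, 3)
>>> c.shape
(11, 11)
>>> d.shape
(11, 3)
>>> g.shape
(11, 11)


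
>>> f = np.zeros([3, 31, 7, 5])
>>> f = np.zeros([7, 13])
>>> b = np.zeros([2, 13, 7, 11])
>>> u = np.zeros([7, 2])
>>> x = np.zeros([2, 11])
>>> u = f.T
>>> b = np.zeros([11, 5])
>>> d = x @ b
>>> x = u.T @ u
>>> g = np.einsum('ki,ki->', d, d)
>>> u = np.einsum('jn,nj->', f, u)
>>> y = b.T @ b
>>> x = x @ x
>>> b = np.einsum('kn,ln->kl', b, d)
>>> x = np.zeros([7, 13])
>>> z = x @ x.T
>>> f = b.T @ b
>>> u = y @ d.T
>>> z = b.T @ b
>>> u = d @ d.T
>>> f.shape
(2, 2)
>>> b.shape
(11, 2)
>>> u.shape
(2, 2)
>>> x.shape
(7, 13)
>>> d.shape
(2, 5)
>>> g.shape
()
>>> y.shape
(5, 5)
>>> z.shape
(2, 2)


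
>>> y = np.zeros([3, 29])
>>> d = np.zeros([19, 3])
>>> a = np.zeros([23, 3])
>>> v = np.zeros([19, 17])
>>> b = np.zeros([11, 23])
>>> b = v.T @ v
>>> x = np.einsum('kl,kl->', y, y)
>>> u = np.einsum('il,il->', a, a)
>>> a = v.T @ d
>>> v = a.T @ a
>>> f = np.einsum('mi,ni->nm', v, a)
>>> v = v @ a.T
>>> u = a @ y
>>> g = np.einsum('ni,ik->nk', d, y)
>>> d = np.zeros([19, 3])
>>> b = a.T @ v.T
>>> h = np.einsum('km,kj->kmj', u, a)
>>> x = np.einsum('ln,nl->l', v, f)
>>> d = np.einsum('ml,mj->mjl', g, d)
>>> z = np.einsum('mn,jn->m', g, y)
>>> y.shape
(3, 29)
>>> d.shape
(19, 3, 29)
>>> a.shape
(17, 3)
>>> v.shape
(3, 17)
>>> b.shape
(3, 3)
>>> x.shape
(3,)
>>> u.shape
(17, 29)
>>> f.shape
(17, 3)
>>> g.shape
(19, 29)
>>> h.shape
(17, 29, 3)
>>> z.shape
(19,)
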